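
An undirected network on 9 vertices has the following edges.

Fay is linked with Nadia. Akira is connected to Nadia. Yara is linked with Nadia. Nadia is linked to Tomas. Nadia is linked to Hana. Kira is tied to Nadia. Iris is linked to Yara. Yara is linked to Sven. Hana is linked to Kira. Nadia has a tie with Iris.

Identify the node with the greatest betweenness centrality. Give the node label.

Nadia

Unnormalized betweenness of each node: Akira:0, Fay:0, Hana:0, Iris:0, Kira:0, Nadia:24, Sven:0, Tomas:0, Yara:7.
Nadia has the largest value, 24, making it the main broker — the node through which the most shortest paths run.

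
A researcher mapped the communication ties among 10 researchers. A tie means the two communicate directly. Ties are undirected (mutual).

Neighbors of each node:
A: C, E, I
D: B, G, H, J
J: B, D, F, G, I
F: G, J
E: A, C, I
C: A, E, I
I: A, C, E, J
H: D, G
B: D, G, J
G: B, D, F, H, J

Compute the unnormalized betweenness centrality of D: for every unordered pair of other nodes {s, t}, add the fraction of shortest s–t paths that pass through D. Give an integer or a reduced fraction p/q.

Pairs whose geodesics pass through D — I–H: 1/2; E–H: 1/2; A–H: 1/2; C–H: 1/2; J–H: 1/2; H–B: 1/2.
All other pairs contribute 0.
Summing the contributions gives betweenness(D) = 3.

3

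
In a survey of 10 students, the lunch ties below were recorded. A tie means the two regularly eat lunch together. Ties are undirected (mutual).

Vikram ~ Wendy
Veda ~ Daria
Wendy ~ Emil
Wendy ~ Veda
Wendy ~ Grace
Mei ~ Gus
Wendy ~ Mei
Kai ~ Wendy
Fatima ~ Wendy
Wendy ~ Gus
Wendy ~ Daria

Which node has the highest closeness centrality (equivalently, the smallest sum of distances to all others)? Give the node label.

Wendy

Farness (sum of distances to all others) for each node — Daria:16, Emil:17, Fatima:17, Grace:17, Gus:16, Kai:17, Mei:16, Veda:16, Vikram:17, Wendy:9.
The smallest farness is 9, for Wendy, so Wendy has the highest closeness.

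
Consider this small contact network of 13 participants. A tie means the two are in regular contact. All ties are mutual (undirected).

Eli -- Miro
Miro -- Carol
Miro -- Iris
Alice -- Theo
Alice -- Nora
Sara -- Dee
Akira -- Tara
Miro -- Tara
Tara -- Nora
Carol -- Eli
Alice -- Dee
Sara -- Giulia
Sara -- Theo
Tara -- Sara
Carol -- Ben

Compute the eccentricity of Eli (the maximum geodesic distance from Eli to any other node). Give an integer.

4

Distances from Eli: Akira:3, Alice:4, Ben:2, Carol:1, Dee:4, Giulia:4, Iris:2, Miro:1, Nora:3, Sara:3, Tara:2, Theo:4.
The largest is 4 (to Dee, Theo, Giulia, and Alice), so the eccentricity of Eli is 4.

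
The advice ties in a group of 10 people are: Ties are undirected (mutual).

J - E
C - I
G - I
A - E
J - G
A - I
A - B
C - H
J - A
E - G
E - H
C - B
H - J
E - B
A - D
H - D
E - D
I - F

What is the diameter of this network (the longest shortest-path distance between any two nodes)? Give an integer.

Eccentricity of each node (its greatest distance to any other): A:2, B:3, C:2, D:3, E:3, F:3, G:2, H:3, I:2, J:3.
The maximum eccentricity is 3, realized for instance by the pair J–F via J – G – I – F. So the diameter is 3.

3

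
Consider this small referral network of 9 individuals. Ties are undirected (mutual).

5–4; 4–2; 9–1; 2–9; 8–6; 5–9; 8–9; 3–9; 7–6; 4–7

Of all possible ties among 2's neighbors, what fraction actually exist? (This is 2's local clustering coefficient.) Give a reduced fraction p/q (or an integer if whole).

0

2's neighbors: 4 and 9 (k = 2).
Possible neighbor pairs: C(2,2) = 1. Edges among them: none → e = 0.
Clustering(2) = 0/1.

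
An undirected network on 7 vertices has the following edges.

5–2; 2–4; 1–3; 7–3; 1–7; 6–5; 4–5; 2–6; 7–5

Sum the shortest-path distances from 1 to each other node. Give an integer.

Distances from 1: 2:3, 3:1, 4:3, 5:2, 6:3, 7:1.
Sum = 3 + 1 + 3 + 2 + 3 + 1 = 13.

13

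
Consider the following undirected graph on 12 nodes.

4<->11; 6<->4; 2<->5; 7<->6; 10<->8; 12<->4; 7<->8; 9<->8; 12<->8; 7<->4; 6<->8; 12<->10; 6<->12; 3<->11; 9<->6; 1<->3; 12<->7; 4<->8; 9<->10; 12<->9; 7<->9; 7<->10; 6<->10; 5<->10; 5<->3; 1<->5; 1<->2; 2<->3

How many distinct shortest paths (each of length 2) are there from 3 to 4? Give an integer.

1

The shortest distance is 2, and the only length-2 path is 3–11–4. So there is exactly 1 shortest path.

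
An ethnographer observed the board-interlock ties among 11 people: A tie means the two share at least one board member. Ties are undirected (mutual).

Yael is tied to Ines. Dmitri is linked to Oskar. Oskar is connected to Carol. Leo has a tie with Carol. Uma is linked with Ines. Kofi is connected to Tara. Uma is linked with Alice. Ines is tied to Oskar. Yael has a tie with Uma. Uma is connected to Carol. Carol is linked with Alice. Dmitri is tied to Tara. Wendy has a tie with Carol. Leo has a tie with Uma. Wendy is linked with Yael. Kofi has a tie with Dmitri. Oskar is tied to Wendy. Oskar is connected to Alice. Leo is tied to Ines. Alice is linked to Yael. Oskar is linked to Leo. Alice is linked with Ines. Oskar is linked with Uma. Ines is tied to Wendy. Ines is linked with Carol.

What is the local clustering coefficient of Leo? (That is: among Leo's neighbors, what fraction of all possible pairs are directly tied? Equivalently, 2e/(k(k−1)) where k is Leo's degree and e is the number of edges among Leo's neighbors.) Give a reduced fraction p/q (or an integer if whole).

Leo's neighbors: Carol, Ines, Oskar, and Uma (k = 4).
Possible neighbor pairs: C(4,2) = 6. Edges among them: Carol–Ines, Carol–Oskar, Carol–Uma, Ines–Oskar, Ines–Uma, Oskar–Uma → e = 6.
Clustering(Leo) = 6/6 = 1.

1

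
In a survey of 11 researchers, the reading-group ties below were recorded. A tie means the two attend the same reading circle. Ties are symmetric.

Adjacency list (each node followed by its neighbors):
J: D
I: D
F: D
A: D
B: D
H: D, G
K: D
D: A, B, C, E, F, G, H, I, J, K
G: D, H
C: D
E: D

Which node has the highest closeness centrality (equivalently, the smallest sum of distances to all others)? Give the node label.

Farness (sum of distances to all others) for each node — A:19, B:19, C:19, D:10, E:19, F:19, G:18, H:18, I:19, J:19, K:19.
The smallest farness is 10, for D, so D has the highest closeness.

D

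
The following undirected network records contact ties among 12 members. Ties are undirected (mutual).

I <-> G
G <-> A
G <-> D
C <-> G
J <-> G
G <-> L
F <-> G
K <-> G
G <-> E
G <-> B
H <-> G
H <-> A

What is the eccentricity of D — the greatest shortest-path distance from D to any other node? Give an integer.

Distances from D: A:2, B:2, C:2, E:2, F:2, G:1, H:2, I:2, J:2, K:2, L:2.
The largest is 2 (to E, K, J, L, C, H, A, B, F, and I), so the eccentricity of D is 2.

2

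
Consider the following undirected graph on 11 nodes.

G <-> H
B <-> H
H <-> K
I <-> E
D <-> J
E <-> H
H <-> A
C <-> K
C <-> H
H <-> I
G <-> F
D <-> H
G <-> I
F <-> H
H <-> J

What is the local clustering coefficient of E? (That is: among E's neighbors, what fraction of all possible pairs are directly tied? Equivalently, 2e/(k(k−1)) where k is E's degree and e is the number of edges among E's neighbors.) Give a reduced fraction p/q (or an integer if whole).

1

E's neighbors: H and I (k = 2).
Possible neighbor pairs: C(2,2) = 1. Edges among them: H–I → e = 1.
Clustering(E) = 1/1.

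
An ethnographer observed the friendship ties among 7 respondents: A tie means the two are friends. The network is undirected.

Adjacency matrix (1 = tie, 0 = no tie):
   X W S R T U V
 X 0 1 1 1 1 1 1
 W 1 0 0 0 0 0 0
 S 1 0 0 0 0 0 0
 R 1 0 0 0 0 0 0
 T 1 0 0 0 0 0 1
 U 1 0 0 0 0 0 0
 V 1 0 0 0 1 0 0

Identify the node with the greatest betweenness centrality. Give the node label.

X

Unnormalized betweenness of each node: R:0, S:0, T:0, U:0, V:0, W:0, X:14.
X has the largest value, 14, making it the main broker — the node through which the most shortest paths run.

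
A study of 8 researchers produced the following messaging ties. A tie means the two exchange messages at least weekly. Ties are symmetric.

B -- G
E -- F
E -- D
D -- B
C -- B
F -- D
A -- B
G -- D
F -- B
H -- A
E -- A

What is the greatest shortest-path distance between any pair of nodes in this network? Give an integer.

Eccentricity of each node (its greatest distance to any other): A:2, B:2, C:3, D:3, E:3, F:3, G:3, H:3.
The maximum eccentricity is 3, realized for instance by the pair C–H via C – B – A – H. So the diameter is 3.

3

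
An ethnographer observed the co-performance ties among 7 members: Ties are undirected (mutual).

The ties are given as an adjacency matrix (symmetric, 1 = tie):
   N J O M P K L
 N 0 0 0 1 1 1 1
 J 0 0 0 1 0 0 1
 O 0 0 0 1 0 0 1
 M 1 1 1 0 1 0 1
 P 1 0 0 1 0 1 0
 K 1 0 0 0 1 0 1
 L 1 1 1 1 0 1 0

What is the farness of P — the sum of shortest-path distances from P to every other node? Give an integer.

Distances from P: J:2, K:1, L:2, M:1, N:1, O:2.
Sum = 2 + 1 + 2 + 1 + 1 + 2 = 9.

9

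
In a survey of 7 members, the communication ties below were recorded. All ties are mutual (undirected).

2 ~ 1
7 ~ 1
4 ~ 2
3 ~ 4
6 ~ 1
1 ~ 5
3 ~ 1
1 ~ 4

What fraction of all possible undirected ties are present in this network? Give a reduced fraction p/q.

8/21

There are 8 edges and 7 nodes, so the maximum possible is C(7,2) = 21.
Density = 8/21.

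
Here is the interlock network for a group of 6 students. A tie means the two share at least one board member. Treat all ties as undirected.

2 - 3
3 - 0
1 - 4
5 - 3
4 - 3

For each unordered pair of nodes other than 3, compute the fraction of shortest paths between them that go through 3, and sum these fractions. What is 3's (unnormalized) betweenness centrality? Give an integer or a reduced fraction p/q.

Pairs whose geodesics pass through 3 — 5–1: 1; 5–4: 1; 5–2: 1; 5–0: 1; 1–2: 1; 1–0: 1; 4–2: 1; 4–0: 1; 2–0: 1.
All other pairs contribute 0.
Summing the contributions gives betweenness(3) = 9.

9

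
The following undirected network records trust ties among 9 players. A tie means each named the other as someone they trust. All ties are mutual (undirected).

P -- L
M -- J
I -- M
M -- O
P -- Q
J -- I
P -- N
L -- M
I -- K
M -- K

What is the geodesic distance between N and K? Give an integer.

4

One shortest route is N – P – L – M – K, which uses 4 edges, and at distance 3 from N we only reach {M}, which does not include K. So d(N,K) = 4.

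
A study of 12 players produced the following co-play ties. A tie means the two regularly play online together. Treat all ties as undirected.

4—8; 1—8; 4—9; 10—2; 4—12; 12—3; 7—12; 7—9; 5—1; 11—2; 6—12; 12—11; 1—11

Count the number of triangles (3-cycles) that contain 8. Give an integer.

8's neighbors are 1 and 4, but none of them are tied to each other, so no triangle contains 8.

0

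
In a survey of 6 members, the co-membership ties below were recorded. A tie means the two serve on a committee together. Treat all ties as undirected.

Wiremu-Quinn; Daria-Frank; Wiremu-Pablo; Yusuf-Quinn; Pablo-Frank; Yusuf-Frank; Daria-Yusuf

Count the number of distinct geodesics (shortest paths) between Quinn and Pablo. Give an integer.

1

The shortest distance is 2, and the only length-2 path is Quinn–Wiremu–Pablo. So there is exactly 1 shortest path.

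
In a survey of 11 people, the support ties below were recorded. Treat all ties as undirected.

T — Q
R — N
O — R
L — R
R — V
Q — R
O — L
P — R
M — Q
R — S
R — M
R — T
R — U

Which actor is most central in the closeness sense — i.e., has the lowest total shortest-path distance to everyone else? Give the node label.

R

Farness (sum of distances to all others) for each node — L:18, M:18, N:19, O:18, P:19, Q:17, R:10, S:19, T:18, U:19, V:19.
The smallest farness is 10, for R, so R has the highest closeness.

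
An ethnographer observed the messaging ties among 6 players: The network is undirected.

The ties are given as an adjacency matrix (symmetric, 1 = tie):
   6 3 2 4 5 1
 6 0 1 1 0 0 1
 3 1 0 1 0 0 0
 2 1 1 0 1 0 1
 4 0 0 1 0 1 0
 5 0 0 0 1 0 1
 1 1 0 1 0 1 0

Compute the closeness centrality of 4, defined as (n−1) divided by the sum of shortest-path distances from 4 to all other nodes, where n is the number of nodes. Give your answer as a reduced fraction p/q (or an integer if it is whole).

5/8

Distances from 4: 1:2, 2:1, 3:2, 5:1, 6:2. Sum = 8.
n = 6, so closeness = 5/8.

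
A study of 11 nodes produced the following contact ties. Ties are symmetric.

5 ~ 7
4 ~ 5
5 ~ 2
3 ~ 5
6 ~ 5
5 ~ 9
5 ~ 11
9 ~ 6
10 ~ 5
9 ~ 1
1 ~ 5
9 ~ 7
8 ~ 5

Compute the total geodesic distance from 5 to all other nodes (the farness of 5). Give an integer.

Distances from 5: 1:1, 2:1, 3:1, 4:1, 6:1, 7:1, 8:1, 9:1, 10:1, 11:1.
Sum = 1 + 1 + 1 + 1 + 1 + 1 + 1 + 1 + 1 + 1 = 10.

10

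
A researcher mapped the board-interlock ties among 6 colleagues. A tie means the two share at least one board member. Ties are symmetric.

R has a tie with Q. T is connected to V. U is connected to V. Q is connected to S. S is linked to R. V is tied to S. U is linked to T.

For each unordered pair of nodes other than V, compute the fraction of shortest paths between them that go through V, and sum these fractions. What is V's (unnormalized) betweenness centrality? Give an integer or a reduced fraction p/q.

Pairs whose geodesics pass through V — R–U: 1; R–T: 1; Q–U: 1; Q–T: 1; S–U: 1; S–T: 1.
All other pairs contribute 0.
Summing the contributions gives betweenness(V) = 6.

6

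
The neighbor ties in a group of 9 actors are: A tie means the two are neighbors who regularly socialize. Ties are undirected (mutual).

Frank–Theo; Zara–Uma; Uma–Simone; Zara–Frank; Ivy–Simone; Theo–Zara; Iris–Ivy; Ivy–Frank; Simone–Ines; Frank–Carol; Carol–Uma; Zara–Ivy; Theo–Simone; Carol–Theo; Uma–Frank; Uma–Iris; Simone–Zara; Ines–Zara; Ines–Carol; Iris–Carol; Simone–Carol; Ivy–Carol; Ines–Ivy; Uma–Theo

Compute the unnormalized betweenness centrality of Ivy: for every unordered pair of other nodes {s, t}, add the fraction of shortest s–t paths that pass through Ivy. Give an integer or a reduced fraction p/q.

71/30

Pairs whose geodesics pass through Ivy — Zara–Carol: 1/6; Zara–Iris: 1/2; Simone–Frank: 1/5; Simone–Iris: 1/3; Frank–Ines: 1/3; Frank–Iris: 1/3; Ines–Iris: 1/2.
All other pairs contribute 0.
Summing the contributions gives betweenness(Ivy) = 71/30.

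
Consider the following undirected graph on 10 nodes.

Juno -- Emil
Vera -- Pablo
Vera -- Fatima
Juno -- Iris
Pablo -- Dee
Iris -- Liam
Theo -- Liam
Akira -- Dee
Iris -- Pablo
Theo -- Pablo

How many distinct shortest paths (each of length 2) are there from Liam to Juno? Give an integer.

The shortest distance is 2, and the only length-2 path is Liam–Iris–Juno. So there is exactly 1 shortest path.

1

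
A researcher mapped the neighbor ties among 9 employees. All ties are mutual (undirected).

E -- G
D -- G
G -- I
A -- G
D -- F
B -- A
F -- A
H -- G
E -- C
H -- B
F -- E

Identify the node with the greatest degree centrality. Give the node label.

Degrees — A:3, B:2, C:1, D:2, E:3, F:3, G:5, H:2, I:1.
The maximum is 5, attained only by G.

G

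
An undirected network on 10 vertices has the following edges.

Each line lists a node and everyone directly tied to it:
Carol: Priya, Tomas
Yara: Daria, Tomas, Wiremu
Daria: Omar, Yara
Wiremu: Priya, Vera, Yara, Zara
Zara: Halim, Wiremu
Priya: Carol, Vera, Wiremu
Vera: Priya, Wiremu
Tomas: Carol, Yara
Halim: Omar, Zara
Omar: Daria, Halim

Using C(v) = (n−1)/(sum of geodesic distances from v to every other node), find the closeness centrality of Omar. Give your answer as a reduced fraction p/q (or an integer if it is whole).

Distances from Omar: Carol:4, Daria:1, Halim:1, Priya:4, Tomas:3, Vera:4, Wiremu:3, Yara:2, Zara:2. Sum = 24.
n = 10, so closeness = 9/24 = 3/8.

3/8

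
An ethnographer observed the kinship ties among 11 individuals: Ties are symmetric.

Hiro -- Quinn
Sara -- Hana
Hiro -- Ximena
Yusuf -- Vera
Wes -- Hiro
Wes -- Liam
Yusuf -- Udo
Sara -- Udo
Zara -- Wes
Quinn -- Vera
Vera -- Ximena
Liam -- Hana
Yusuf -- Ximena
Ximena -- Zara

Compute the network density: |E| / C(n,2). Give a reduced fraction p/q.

14/55

There are 14 edges and 11 nodes, so the maximum possible is C(11,2) = 55.
Density = 14/55.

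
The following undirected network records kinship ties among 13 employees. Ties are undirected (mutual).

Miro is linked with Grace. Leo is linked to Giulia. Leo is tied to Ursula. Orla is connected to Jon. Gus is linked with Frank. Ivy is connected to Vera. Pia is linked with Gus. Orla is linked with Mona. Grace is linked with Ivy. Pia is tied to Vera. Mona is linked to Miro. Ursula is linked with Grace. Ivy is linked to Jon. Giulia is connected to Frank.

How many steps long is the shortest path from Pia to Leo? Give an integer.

4

One shortest route is Pia – Gus – Frank – Giulia – Leo, which uses 4 edges, and at distance 3 from Pia we only reach {Giulia, Grace, Jon}, which does not include Leo. So d(Pia,Leo) = 4.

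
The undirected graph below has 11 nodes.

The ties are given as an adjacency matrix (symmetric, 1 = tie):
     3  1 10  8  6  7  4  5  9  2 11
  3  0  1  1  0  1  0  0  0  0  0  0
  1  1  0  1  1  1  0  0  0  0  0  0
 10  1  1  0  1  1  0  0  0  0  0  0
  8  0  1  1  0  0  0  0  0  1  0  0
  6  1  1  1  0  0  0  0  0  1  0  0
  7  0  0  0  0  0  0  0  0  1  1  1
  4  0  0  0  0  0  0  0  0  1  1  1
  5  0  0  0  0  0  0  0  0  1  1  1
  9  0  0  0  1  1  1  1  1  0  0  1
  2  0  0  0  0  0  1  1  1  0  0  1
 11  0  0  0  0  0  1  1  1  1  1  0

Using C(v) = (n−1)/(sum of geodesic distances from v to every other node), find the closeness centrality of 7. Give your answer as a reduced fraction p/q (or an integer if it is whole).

Distances from 7: 1:3, 2:1, 3:3, 4:2, 5:2, 6:2, 8:2, 9:1, 10:3, 11:1. Sum = 20.
n = 11, so closeness = 10/20 = 1/2.

1/2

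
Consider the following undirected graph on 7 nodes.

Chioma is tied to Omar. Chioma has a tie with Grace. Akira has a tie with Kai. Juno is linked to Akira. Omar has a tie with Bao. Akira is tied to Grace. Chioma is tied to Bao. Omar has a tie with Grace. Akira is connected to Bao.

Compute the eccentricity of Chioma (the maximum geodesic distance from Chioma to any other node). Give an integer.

Distances from Chioma: Akira:2, Bao:1, Grace:1, Juno:3, Kai:3, Omar:1.
The largest is 3 (to Kai and Juno), so the eccentricity of Chioma is 3.

3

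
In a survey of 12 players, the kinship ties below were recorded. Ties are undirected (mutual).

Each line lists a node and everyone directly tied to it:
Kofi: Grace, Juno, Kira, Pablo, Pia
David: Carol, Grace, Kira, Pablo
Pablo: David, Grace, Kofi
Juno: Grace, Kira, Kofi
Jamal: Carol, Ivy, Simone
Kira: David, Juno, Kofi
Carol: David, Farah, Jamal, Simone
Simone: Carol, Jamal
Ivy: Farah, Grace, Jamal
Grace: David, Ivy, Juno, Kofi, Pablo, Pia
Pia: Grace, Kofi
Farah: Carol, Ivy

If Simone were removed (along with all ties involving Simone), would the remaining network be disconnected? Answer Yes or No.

No

Even without Simone, every remaining node can still reach every other (the residual graph is connected), so Simone is not a cut vertex.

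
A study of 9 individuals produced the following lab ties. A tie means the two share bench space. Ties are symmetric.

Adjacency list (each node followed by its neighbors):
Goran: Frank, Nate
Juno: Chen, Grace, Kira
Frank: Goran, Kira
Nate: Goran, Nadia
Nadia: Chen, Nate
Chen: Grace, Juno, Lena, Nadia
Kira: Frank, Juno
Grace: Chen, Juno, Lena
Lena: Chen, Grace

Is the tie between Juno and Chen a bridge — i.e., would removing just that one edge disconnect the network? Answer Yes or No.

No

Even without that edge, Juno still reaches Chen via Juno – Grace – Chen, so the network stays connected. Not a bridge.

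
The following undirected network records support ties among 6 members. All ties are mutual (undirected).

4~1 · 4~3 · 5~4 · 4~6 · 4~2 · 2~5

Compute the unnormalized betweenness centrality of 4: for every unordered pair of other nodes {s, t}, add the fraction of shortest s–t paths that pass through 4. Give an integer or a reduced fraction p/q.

Pairs whose geodesics pass through 4 — 6–2: 1; 6–1: 1; 6–3: 1; 6–5: 1; 2–1: 1; 2–3: 1; 1–3: 1; 1–5: 1; 3–5: 1.
All other pairs contribute 0.
Summing the contributions gives betweenness(4) = 9.

9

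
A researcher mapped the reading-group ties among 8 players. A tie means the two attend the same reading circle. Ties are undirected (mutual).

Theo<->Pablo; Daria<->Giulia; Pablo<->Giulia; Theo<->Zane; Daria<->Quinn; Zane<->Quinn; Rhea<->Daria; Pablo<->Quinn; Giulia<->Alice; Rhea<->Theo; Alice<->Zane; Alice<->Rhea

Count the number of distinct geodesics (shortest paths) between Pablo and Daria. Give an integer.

The shortest distance is 2. The length-2 paths are: Pablo–Quinn–Daria; Pablo–Giulia–Daria.
That gives 2 distinct shortest paths.

2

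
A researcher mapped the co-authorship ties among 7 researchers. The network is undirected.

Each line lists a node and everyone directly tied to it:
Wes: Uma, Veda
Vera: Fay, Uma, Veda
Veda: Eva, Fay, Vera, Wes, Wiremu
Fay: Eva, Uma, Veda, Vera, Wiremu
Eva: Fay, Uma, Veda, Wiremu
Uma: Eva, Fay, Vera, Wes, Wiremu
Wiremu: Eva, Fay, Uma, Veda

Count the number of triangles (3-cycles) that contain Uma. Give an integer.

4

Uma's neighbors: Eva, Fay, Vera, Wes, and Wiremu.
Neighbor pairs that are themselves tied: Uma–Eva–Fay; Uma–Eva–Wiremu; Uma–Fay–Vera; Uma–Fay–Wiremu. Each forms one triangle with Uma, for 4 in total.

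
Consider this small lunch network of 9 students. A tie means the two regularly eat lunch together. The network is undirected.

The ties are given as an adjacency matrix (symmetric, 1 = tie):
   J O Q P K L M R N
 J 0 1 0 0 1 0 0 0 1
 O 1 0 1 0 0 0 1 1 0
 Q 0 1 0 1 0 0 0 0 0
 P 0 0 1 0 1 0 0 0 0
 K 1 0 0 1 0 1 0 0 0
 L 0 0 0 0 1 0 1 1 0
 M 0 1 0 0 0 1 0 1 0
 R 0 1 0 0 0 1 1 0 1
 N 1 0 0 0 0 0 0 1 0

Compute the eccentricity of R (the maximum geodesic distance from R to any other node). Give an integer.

3

Distances from R: J:2, K:2, L:1, M:1, N:1, O:1, P:3, Q:2.
The largest is 3 (to P), so the eccentricity of R is 3.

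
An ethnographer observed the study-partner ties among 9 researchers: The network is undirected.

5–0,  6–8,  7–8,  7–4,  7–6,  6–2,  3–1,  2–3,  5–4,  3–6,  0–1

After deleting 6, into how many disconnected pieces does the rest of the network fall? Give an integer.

1

6's neighbors (2, 3, 7, and 8) remain reachable from one another through other ties, so the rest of the network stays in one piece.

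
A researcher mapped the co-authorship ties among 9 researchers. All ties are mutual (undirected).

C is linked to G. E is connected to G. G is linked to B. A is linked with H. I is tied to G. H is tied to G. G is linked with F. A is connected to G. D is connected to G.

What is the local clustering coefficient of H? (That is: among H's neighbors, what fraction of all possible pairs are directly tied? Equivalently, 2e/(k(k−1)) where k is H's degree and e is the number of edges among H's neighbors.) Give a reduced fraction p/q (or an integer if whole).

1

H's neighbors: A and G (k = 2).
Possible neighbor pairs: C(2,2) = 1. Edges among them: A–G → e = 1.
Clustering(H) = 1/1.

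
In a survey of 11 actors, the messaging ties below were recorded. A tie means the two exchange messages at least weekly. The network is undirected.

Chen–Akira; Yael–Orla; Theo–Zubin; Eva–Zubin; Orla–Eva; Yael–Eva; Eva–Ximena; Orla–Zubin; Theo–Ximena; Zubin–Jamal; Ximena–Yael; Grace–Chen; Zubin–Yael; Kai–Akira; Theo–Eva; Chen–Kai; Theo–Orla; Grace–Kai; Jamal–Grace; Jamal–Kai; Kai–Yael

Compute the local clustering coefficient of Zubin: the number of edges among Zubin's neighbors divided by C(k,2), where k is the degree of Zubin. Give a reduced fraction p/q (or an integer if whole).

1/2

Zubin's neighbors: Eva, Jamal, Orla, Theo, and Yael (k = 5).
Possible neighbor pairs: C(5,2) = 10. Edges among them: Eva–Orla, Eva–Theo, Eva–Yael, Orla–Theo, Orla–Yael → e = 5.
Clustering(Zubin) = 5/10 = 1/2.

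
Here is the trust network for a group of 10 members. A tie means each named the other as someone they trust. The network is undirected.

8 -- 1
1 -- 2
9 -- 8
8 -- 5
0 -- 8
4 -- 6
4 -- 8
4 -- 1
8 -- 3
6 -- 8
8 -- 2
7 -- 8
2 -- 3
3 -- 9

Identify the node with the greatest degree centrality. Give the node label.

Degrees — 0:1, 1:3, 2:3, 3:3, 4:3, 5:1, 6:2, 7:1, 8:9, 9:2.
The maximum is 9, attained only by 8.

8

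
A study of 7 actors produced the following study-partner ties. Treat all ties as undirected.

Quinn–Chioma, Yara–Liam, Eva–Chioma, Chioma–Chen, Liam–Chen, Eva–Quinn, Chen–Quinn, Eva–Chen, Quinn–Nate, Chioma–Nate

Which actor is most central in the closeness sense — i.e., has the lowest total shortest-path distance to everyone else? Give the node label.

Chen

Farness (sum of distances to all others) for each node — Chen:8, Chioma:9, Eva:10, Liam:11, Nate:13, Quinn:9, Yara:16.
The smallest farness is 8, for Chen, so Chen has the highest closeness.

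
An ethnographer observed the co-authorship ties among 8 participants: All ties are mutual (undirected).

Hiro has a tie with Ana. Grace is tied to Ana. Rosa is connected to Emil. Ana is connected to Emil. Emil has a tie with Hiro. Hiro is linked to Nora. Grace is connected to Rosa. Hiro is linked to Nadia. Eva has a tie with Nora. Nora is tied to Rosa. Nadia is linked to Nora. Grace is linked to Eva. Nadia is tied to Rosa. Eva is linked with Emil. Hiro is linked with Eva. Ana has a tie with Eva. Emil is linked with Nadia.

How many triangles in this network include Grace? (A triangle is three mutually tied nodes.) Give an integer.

Grace's neighbors: Ana, Eva, and Rosa.
Neighbor pairs that are themselves tied: Grace–Ana–Eva. Each forms one triangle with Grace, for 1 in total.

1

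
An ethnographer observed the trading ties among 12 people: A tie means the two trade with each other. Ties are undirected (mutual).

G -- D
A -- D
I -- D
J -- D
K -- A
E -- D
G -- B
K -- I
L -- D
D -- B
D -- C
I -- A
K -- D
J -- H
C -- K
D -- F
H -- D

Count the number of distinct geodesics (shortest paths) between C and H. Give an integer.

The shortest distance is 2, and the only length-2 path is C–D–H. So there is exactly 1 shortest path.

1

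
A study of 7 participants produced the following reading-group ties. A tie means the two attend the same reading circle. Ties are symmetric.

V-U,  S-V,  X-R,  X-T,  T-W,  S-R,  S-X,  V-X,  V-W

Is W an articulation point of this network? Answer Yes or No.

Even without W, every remaining node can still reach every other (the residual graph is connected), so W is not a cut vertex.

No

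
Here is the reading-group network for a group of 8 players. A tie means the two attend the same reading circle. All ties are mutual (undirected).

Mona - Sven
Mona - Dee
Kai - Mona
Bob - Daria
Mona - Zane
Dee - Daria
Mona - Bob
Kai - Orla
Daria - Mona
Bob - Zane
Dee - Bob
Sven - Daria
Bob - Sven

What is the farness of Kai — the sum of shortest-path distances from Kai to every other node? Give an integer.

Distances from Kai: Bob:2, Daria:2, Dee:2, Mona:1, Orla:1, Sven:2, Zane:2.
Sum = 2 + 2 + 2 + 1 + 1 + 2 + 2 = 12.

12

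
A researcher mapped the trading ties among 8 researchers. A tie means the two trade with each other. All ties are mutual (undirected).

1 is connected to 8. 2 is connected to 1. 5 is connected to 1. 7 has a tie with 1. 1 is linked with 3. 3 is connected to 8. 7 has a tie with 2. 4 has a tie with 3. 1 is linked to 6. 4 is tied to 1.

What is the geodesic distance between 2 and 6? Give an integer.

One shortest route is 2 – 1 – 6, which uses 2 edges, and 2 and 6 are not directly tied, so nothing shorter exists. So d(2,6) = 2.

2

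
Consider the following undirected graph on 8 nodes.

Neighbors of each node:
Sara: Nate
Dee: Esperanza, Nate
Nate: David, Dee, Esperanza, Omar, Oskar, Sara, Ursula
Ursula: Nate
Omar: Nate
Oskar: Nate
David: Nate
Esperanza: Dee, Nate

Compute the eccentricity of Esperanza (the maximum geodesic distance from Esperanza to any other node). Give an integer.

Distances from Esperanza: David:2, Dee:1, Nate:1, Omar:2, Oskar:2, Sara:2, Ursula:2.
The largest is 2 (to Oskar, Sara, David, Omar, and Ursula), so the eccentricity of Esperanza is 2.

2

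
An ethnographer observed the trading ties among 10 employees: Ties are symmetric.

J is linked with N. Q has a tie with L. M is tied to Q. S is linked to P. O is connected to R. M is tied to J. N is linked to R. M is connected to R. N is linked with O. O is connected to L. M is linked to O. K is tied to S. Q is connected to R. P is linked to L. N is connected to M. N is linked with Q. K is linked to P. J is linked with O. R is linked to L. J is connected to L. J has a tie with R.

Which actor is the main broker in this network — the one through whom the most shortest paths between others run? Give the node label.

Unnormalized betweenness of each node: J:2, K:0, L:37/2, M:1/2, N:1/2, O:2, P:14, Q:2, R:5/2, S:0.
L has the largest value, 37/2, making it the main broker — the node through which the most shortest paths run.

L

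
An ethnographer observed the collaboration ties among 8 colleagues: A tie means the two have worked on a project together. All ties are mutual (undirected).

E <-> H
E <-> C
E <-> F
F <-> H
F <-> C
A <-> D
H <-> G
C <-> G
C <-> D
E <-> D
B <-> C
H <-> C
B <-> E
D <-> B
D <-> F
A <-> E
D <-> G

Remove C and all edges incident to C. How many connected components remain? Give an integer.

C's neighbors (B, D, E, F, G, and H) remain reachable from one another through other ties, so the rest of the network stays in one piece.

1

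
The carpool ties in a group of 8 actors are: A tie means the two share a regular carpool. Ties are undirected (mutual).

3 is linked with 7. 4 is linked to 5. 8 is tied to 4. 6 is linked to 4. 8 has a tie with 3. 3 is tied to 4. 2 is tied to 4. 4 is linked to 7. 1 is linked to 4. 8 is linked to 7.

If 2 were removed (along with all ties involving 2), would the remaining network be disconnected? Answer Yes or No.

No

Even without 2, every remaining node can still reach every other (the residual graph is connected), so 2 is not a cut vertex.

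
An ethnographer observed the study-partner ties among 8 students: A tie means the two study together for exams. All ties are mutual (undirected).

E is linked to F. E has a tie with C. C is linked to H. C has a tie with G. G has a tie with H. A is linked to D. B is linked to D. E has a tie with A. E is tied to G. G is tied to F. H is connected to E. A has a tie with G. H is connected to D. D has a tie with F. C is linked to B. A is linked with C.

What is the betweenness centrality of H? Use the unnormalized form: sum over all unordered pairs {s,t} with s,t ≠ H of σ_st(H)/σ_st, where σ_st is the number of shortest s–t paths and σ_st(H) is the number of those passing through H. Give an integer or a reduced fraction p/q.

Pairs whose geodesics pass through H — G–D: 1/3; D–C: 1/3; D–E: 1/3.
All other pairs contribute 0.
Summing the contributions gives betweenness(H) = 1.

1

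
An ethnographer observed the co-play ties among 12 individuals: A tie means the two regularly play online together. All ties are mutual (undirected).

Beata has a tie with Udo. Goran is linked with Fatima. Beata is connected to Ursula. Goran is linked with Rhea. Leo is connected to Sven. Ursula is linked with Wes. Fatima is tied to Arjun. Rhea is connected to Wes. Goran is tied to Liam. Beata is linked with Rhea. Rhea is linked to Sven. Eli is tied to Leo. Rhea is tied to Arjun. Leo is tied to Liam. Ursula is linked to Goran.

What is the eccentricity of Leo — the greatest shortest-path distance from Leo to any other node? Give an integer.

4

Distances from Leo: Arjun:3, Beata:3, Eli:1, Fatima:3, Goran:2, Liam:1, Rhea:2, Sven:1, Udo:4, Ursula:3, Wes:3.
The largest is 4 (to Udo), so the eccentricity of Leo is 4.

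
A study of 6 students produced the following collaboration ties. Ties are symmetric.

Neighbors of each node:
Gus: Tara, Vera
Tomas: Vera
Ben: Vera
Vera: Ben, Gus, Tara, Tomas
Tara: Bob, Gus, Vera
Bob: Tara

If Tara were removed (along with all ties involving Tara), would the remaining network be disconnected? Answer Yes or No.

Yes

Removing Tara leaves {Ben, Gus, Tomas, and Vera} with no path to {Bob}, so the network splits into 2 components. Tara is a cut vertex.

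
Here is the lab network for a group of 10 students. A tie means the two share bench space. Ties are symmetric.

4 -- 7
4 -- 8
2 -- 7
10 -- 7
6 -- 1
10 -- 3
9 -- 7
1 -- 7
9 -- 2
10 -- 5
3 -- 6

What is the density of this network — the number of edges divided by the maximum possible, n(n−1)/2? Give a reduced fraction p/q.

There are 11 edges and 10 nodes, so the maximum possible is C(10,2) = 45.
Density = 11/45.

11/45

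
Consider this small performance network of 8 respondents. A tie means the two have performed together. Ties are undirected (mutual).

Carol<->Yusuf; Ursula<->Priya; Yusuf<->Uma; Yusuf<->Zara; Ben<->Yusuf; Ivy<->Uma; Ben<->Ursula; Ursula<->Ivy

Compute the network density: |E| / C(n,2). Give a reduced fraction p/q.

There are 8 edges and 8 nodes, so the maximum possible is C(8,2) = 28.
Density = 8/28 = 2/7.

2/7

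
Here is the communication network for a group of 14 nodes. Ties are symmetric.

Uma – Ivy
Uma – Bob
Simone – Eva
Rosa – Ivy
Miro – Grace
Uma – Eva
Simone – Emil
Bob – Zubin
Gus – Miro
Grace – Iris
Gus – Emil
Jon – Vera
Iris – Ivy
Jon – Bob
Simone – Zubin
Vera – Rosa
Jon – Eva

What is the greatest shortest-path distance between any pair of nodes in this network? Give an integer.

5

Eccentricity of each node (its greatest distance to any other): Bob:5, Emil:5, Eva:4, Grace:5, Gus:5, Iris:4, Ivy:4, Jon:5, Miro:5, Rosa:5, Simone:4, Uma:4, Vera:5, Zubin:5.
The maximum eccentricity is 5, realized for instance by the pair Miro–Vera via Miro – Grace – Iris – Ivy – Rosa – Vera. So the diameter is 5.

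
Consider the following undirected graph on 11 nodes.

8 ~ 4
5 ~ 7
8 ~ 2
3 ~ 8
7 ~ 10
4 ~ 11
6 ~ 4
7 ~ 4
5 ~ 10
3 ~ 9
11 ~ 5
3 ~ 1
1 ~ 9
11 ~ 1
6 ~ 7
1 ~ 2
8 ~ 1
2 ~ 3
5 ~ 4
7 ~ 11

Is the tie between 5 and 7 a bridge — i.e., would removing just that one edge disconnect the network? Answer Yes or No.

No

Even without that edge, 5 still reaches 7 via 5 – 11 – 7, so the network stays connected. Not a bridge.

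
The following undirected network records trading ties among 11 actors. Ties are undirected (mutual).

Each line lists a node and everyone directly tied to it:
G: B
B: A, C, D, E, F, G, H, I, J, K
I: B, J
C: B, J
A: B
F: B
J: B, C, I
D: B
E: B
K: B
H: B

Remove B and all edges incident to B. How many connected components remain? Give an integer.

Without B, the remaining ties split the others into: {C, I, J}; {D}; {A}; {G}; {F}; {E}; {H}; {K}.
That's 8 separate components.

8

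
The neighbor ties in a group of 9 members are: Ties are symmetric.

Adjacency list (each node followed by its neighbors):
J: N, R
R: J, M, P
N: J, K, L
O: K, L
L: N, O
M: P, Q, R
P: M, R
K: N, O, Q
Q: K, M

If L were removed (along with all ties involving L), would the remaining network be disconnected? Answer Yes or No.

Even without L, every remaining node can still reach every other (the residual graph is connected), so L is not a cut vertex.

No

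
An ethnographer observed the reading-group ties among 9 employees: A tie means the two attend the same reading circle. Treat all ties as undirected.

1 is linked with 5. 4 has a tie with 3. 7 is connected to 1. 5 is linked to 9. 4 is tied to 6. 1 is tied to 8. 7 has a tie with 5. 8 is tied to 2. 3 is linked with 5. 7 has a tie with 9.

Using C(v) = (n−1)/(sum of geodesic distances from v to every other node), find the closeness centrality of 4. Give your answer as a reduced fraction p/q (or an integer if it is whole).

Distances from 4: 1:3, 2:5, 3:1, 5:2, 6:1, 7:3, 8:4, 9:3. Sum = 22.
n = 9, so closeness = 8/22 = 4/11.

4/11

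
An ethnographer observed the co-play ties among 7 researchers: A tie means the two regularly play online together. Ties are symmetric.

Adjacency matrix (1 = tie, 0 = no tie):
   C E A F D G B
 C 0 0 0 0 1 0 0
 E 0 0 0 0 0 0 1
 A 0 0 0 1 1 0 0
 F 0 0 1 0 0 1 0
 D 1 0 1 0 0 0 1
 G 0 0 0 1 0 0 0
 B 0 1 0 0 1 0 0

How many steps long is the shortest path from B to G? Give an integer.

One shortest route is B – D – A – F – G, which uses 4 edges, and at distance 3 from B we only reach {F}, which does not include G. So d(B,G) = 4.

4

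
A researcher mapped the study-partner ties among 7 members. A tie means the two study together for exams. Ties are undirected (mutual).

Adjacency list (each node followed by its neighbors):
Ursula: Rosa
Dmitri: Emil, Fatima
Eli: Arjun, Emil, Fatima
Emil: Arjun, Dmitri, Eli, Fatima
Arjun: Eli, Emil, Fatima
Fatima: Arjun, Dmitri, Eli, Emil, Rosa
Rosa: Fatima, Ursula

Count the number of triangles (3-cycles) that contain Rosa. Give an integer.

0

Rosa's neighbors are Fatima and Ursula, but none of them are tied to each other, so no triangle contains Rosa.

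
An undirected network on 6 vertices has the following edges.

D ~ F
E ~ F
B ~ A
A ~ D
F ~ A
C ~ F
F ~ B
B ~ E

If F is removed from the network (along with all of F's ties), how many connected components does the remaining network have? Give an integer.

Without F, the remaining ties split the others into: {A, B, D, E}; {C}.
That's 2 separate components.

2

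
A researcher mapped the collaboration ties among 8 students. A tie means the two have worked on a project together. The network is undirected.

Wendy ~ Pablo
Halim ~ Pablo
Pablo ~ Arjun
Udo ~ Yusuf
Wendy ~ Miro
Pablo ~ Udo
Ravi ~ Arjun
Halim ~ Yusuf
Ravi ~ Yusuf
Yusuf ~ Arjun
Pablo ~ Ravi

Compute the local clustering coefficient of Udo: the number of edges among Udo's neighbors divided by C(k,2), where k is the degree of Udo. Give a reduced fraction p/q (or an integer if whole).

0

Udo's neighbors: Pablo and Yusuf (k = 2).
Possible neighbor pairs: C(2,2) = 1. Edges among them: none → e = 0.
Clustering(Udo) = 0/1.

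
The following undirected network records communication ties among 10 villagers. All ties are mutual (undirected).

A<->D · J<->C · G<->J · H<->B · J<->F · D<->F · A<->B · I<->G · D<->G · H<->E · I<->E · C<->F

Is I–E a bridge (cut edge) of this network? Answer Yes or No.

No

Even without that edge, I still reaches E via I – G – D – A – B – H – E, so the network stays connected. Not a bridge.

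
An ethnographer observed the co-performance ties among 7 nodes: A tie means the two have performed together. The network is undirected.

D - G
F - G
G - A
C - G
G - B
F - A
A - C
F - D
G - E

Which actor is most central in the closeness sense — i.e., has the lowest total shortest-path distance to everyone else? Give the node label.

Farness (sum of distances to all others) for each node — A:9, B:11, C:10, D:10, E:11, F:9, G:6.
The smallest farness is 6, for G, so G has the highest closeness.

G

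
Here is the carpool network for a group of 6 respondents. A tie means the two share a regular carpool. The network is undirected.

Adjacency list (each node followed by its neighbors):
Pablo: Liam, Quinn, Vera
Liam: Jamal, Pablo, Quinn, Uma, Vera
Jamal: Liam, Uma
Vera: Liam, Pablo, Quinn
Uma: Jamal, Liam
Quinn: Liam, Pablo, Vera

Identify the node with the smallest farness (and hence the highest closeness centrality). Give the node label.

Farness (sum of distances to all others) for each node — Jamal:8, Liam:5, Pablo:7, Quinn:7, Uma:8, Vera:7.
The smallest farness is 5, for Liam, so Liam has the highest closeness.

Liam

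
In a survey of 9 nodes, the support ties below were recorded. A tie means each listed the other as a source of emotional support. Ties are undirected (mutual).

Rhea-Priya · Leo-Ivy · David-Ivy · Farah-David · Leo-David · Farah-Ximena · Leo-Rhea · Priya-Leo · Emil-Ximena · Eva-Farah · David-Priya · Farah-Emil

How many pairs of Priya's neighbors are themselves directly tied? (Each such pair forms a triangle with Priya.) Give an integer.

2

Priya's neighbors: David, Leo, and Rhea.
Neighbor pairs that are themselves tied: Priya–David–Leo; Priya–Leo–Rhea. Each forms one triangle with Priya, for 2 in total.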